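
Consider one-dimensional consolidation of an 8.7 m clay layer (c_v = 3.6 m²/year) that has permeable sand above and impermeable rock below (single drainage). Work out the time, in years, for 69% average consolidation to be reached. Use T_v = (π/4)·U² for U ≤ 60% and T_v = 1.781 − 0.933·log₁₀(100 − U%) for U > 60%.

t ≈ 8.19 years

Drainage path length: H_d = H = 8.7 m (single drainage).
U > 60%: T_v = 1.781 − 0.933·log₁₀(100 − 69) = 0.38956.
t = T_v·H_d²/c_v = 0.38956×8.7²/3.6 = 8.19 years.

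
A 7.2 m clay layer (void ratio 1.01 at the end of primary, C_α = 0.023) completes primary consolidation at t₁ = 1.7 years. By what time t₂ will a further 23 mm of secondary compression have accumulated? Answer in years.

t₂ ≈ 3.23 years

S_s = C_α·H/(1+e_p)·log₁₀(t₂/t₁) ⇒ log₁₀(t₂/t₁) = S_s·(1+e_p)/(C_α·H).
log₁₀(t₂/t₁) = 0.023 × (1+1.01) / (0.023×7.2) = 0.2792
t₂ = t₁ × 10^0.2792 = 1.7 × 1.902 = 3.233 years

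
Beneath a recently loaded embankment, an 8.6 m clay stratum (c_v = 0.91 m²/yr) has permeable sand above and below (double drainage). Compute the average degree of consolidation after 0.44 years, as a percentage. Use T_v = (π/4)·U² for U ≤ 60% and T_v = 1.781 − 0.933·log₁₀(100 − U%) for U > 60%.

U ≈ 16.6 %

Drainage path length: H_d = H/2 = 4.3 m (double drainage).
T_v = c_v·t/H_d² = 0.91×0.44/4.3² = 0.021655.
T_v = 0.021655 corresponds to the U ≤ 60% branch:
U = √(4T_v/π) = 0.166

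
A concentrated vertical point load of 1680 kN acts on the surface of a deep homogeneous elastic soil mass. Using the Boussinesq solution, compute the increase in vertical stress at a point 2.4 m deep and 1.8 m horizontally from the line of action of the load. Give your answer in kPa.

Boussinesq vertical stress below a point load on an elastic half-space:
Δσ_z = 3P/(2πz²) · [1 + (r/z)²]^(−5/2)
r/z = 1.8/2.4 = 0.75; [1+(r/z)²]^(−5/2) = 0.32768.
Δσ_z = 3×1680/(2π×2.4²) × 0.32768 = 139.26 × 0.32768 = 45.63 kPa

Δσ_z ≈ 45.6 kPa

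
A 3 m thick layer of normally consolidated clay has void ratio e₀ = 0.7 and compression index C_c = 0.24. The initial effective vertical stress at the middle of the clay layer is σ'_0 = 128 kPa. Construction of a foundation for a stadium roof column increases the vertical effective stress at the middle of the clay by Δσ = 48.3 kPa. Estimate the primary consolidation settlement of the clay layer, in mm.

S_c ≈ 58.9 mm

Final effective stress: σ'_f = σ'_0 + Δσ = 128 + 48.3 = 176.3 kPa.
Normally consolidated clay, so the full stress increment lies on the virgin compression line:
S_c = C_c·H/(1+e₀)·log₁₀(σ'_f/σ'_0) = 0.24×3/(1+0.7)×log₁₀(176.3/128)
    = 0.42353 × 0.13904 = 0.05889 m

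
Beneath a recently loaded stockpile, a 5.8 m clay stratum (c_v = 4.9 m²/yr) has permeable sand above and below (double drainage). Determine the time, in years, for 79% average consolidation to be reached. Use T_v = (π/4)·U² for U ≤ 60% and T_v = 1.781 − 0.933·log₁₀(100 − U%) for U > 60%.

Drainage path length: H_d = H/2 = 2.9 m (double drainage).
U > 60%: T_v = 1.781 − 0.933·log₁₀(100 − 79) = 0.54737.
t = T_v·H_d²/c_v = 0.54737×2.9²/4.9 = 0.9395 years.

t ≈ 0.939 years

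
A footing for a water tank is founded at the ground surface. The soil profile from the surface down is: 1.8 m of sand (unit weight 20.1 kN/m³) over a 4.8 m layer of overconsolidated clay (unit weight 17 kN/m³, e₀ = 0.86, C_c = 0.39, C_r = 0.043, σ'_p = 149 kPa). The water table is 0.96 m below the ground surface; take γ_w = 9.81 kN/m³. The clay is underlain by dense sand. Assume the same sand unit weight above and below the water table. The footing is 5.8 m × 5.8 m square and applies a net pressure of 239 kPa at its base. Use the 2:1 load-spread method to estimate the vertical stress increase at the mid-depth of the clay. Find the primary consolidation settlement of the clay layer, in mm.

S_c ≈ 49.3 mm

Mid-depth of clay below the ground surface: z = 1.8 + 4.8/2 = 4.2 m.
Total vertical stress at mid-clay: σ_v = 20.1×1.8 + 17×2.4 = 76.98 kPa.
Pore pressure: u = 9.81×(4.2 − 0.96) = 31.784 kPa.
Initial effective stress: σ'_0 = σ_v − u = 76.98 − 31.784 = 45.196 kPa.
Stress increase at mid-clay by the 2:1 spreading method:
Δσ = qBL/((B+z)(L+z)) = 239×5.8×5.8/((5.8+4.2)(5.8+4.2)) = 80.4 kPa
Final effective stress: σ'_f = 45.196 + 80.4 = 125.6 kPa.
σ'_f = 125.6 ≤ σ'_p = 149 kPa, so the clay remains overconsolidated and only the recompression index applies:
S_c = C_r·H/(1+e₀)·log₁₀(σ'_f/σ'_0) = 0.043×4.8/1.86×log₁₀(125.6/45.196)
    = 0.11097 × 0.44389 = 0.04926 m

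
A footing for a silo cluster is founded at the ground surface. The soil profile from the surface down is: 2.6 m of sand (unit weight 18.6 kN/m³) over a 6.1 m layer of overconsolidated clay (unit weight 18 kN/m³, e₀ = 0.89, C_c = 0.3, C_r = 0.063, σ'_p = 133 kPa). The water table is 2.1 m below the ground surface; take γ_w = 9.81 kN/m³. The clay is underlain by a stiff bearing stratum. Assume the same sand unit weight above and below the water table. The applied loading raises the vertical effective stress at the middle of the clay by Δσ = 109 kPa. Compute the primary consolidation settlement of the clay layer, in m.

Mid-depth of clay below the ground surface: z = 2.6 + 6.1/2 = 5.65 m.
Total vertical stress at mid-clay: σ_v = 18.6×2.6 + 18×3.05 = 103.26 kPa.
Pore pressure: u = 9.81×(5.65 − 2.1) = 34.825 kPa.
Initial effective stress: σ'_0 = σ_v − u = 103.26 − 34.825 = 68.435 kPa.
Final effective stress: σ'_f = 68.435 + 109 = 177.44 kPa.
σ'_f = 177.44 > σ'_p = 133 kPa, so the stress path crosses the preconsolidation pressure — recompression up to σ'_p, then virgin compression beyond:
S_c = H/(1+e₀)·[C_r·log₁₀(σ'_p/σ'_0) + C_c·log₁₀(σ'_f/σ'_p)]
    = 6.1/1.89 × [0.063×log₁₀(133/68.435) + 0.3×log₁₀(177.44/133)]
    = 3.2275 × [0.01818 + 0.03756] = 0.1799 m

S_c ≈ 0.18 m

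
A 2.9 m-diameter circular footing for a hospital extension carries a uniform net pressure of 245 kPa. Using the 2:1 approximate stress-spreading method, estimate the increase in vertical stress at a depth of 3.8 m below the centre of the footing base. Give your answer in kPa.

By the 2:1 method the load spreads at 1 horizontal : 2 vertical, so at depth z the loaded area has grown by z in each plan dimension:
Δσ ≈ qD²/(D+z)² = 245×2.9²/(2.9+3.8)² = 45.9 kPa

Δσ_z ≈ 45.9 kPa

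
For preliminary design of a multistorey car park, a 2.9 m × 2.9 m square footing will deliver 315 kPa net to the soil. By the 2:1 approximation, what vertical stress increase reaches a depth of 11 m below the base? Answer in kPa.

Δσ_z ≈ 13.7 kPa

By the 2:1 method the load spreads at 1 horizontal : 2 vertical, so at depth z the loaded area has grown by z in each plan dimension:
Δσ = qBL/((B+z)(L+z)) = 315×2.9×2.9/((2.9+11)(2.9+11)) = 13.711 kPa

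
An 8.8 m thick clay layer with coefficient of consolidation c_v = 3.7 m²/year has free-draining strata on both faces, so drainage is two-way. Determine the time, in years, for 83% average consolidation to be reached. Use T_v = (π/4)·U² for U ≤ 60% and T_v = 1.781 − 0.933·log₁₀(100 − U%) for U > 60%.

t ≈ 3.31 years

Drainage path length: H_d = H/2 = 4.4 m (double drainage).
U > 60%: T_v = 1.781 − 0.933·log₁₀(100 − 83) = 0.63299.
t = T_v·H_d²/c_v = 0.63299×4.4²/3.7 = 3.312 years.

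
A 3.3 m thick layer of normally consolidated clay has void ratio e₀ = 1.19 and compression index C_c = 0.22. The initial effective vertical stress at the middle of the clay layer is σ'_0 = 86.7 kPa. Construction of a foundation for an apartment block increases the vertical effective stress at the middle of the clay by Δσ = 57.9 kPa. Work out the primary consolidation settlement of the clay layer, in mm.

S_c ≈ 73.6 mm

Final effective stress: σ'_f = σ'_0 + Δσ = 86.7 + 57.9 = 144.6 kPa.
Normally consolidated clay, so the full stress increment lies on the virgin compression line:
S_c = C_c·H/(1+e₀)·log₁₀(σ'_f/σ'_0) = 0.22×3.3/(1+1.19)×log₁₀(144.6/86.7)
    = 0.33151 × 0.22215 = 0.07364 m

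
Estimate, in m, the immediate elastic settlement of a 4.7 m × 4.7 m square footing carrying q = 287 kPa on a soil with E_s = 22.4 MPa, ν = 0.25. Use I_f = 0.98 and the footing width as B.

S_e ≈ 0.0553 m

Immediate (elastic) settlement: S_e = q·B·(1−ν²)/E_s · I_f.
E_s = 22.4 MPa = 22400 kPa.
S_e = 287 × 4.7 × (1 − 0.25²) / 22400 × 0.98
    = 287 × 4.7 × 0.9375 / 22400 × 0.98
    = 0.05533 m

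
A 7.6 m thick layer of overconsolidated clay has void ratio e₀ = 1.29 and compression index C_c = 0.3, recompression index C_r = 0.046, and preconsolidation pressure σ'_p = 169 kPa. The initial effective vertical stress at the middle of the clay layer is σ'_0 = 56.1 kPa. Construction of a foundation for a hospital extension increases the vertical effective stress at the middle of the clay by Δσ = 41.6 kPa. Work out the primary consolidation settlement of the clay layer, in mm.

Final effective stress: σ'_f = 56.1 + 41.6 = 97.7 kPa.
σ'_f = 97.7 ≤ σ'_p = 169 kPa, so the clay remains overconsolidated and only the recompression index applies:
S_c = C_r·H/(1+e₀)·log₁₀(σ'_f/σ'_0) = 0.046×7.6/2.29×log₁₀(97.7/56.1)
    = 0.15266 × 0.24093 = 0.03678 m

S_c ≈ 36.8 mm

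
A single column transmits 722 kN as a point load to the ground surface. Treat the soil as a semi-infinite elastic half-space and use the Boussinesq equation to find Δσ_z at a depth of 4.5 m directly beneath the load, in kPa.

Boussinesq vertical stress below a point load on an elastic half-space:
Δσ_z = 3P/(2πz²) · [1 + (r/z)²]^(−5/2)
r/z = 0/4.5 = 0; [1+(r/z)²]^(−5/2) = 1.
Δσ_z = 3×722/(2π×4.5²) × 1 = 17.024 × 1 = 17.02 kPa

Δσ_z ≈ 17 kPa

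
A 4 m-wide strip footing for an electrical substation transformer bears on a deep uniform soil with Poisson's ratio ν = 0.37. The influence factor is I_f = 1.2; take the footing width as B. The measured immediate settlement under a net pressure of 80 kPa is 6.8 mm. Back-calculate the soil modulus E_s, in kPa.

S_e = q·B·(1−ν²)/E_s · I_f  ⇒  E_s = q·B·(1−ν²)·I_f / S_e.
E_s = 80 × 4 × 0.8631 × 1.2 / 0.0068 = 48740 kPa

E_s ≈ 48700 kPa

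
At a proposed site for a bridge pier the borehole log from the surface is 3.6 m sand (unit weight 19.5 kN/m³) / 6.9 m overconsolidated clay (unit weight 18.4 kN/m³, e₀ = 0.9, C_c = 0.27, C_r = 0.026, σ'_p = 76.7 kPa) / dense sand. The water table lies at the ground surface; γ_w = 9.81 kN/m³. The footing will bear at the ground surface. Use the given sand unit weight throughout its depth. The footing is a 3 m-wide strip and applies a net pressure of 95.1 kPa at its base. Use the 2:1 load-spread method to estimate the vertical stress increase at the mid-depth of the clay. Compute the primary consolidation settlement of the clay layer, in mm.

Mid-depth of clay below the ground surface: z = 3.6 + 6.9/2 = 7.05 m.
Total vertical stress at mid-clay: σ_v = 19.5×3.6 + 18.4×3.45 = 133.68 kPa.
Pore pressure: u = 9.81×(7.05 − 0) = 69.16 kPa.
Initial effective stress: σ'_0 = σ_v − u = 133.68 − 69.16 = 64.52 kPa.
Stress increase at mid-clay by the 2:1 spreading method:
Δσ = qB/(B+z) = 95.1×3/(3+7.05) = 28.388 kPa
Final effective stress: σ'_f = 64.52 + 28.388 = 92.908 kPa.
σ'_f = 92.908 > σ'_p = 76.7 kPa, so the stress path crosses the preconsolidation pressure — recompression up to σ'_p, then virgin compression beyond:
S_c = H/(1+e₀)·[C_r·log₁₀(σ'_p/σ'_0) + C_c·log₁₀(σ'_f/σ'_p)]
    = 6.9/1.9 × [0.026×log₁₀(76.7/64.52) + 0.27×log₁₀(92.908/76.7)]
    = 3.6316 × [0.0019526 + 0.02248] = 0.08873 m

S_c ≈ 88.7 mm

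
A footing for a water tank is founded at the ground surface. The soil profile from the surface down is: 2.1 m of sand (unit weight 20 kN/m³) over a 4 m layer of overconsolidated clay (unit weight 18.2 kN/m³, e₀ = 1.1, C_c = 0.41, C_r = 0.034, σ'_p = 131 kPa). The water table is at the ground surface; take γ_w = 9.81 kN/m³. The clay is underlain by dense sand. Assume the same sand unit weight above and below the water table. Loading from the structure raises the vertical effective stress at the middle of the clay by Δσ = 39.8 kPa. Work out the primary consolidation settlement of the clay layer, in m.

Mid-depth of clay below the ground surface: z = 2.1 + 4/2 = 4.1 m.
Total vertical stress at mid-clay: σ_v = 20×2.1 + 18.2×2 = 78.4 kPa.
Pore pressure: u = 9.81×(4.1 − 0) = 40.221 kPa.
Initial effective stress: σ'_0 = σ_v − u = 78.4 − 40.221 = 38.179 kPa.
Final effective stress: σ'_f = 38.179 + 39.8 = 77.979 kPa.
σ'_f = 77.979 ≤ σ'_p = 131 kPa, so the clay remains overconsolidated and only the recompression index applies:
S_c = C_r·H/(1+e₀)·log₁₀(σ'_f/σ'_0) = 0.034×4/2.1×log₁₀(77.979/38.179)
    = 0.064763 × 0.31015 = 0.02009 m

S_c ≈ 0.0201 m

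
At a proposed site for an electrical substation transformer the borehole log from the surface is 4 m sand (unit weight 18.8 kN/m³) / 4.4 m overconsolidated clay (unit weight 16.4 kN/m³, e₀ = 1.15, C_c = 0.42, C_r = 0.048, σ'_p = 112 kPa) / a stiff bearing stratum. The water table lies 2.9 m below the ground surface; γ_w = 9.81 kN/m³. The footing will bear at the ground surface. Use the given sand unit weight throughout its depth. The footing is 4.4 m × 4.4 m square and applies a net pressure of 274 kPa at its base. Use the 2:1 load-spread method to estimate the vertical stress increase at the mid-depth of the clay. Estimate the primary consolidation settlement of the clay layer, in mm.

Mid-depth of clay below the ground surface: z = 4 + 4.4/2 = 6.2 m.
Total vertical stress at mid-clay: σ_v = 18.8×4 + 16.4×2.2 = 111.28 kPa.
Pore pressure: u = 9.81×(6.2 − 2.9) = 32.373 kPa.
Initial effective stress: σ'_0 = σ_v − u = 111.28 − 32.373 = 78.907 kPa.
Stress increase at mid-clay by the 2:1 spreading method:
Δσ = qBL/((B+z)(L+z)) = 274×4.4×4.4/((4.4+6.2)(4.4+6.2)) = 47.211 kPa
Final effective stress: σ'_f = 78.907 + 47.211 = 126.12 kPa.
σ'_f = 126.12 > σ'_p = 112 kPa, so the stress path crosses the preconsolidation pressure — recompression up to σ'_p, then virgin compression beyond:
S_c = H/(1+e₀)·[C_r·log₁₀(σ'_p/σ'_0) + C_c·log₁₀(σ'_f/σ'_p)]
    = 4.4/2.15 × [0.048×log₁₀(112/78.907) + 0.42×log₁₀(126.12/112)]
    = 2.0465 × [0.0073009 + 0.021658] = 0.05926 m

S_c ≈ 59.3 mm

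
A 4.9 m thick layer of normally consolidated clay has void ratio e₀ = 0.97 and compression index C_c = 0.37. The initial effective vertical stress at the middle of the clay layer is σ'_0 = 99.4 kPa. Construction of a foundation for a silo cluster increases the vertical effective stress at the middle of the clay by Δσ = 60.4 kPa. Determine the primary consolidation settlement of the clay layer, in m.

Final effective stress: σ'_f = σ'_0 + Δσ = 99.4 + 60.4 = 159.8 kPa.
Normally consolidated clay, so the full stress increment lies on the virgin compression line:
S_c = C_c·H/(1+e₀)·log₁₀(σ'_f/σ'_0) = 0.37×4.9/(1+0.97)×log₁₀(159.8/99.4)
    = 0.9203 × 0.20619 = 0.1898 m

S_c ≈ 0.19 m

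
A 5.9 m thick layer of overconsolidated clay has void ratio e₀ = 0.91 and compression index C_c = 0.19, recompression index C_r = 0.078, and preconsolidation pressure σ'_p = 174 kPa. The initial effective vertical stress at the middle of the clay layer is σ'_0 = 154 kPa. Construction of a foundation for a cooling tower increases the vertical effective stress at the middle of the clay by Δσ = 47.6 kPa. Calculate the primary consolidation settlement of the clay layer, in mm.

S_c ≈ 50.3 mm

Final effective stress: σ'_f = 154 + 47.6 = 201.6 kPa.
σ'_f = 201.6 > σ'_p = 174 kPa, so the stress path crosses the preconsolidation pressure — recompression up to σ'_p, then virgin compression beyond:
S_c = H/(1+e₀)·[C_r·log₁₀(σ'_p/σ'_0) + C_c·log₁₀(σ'_f/σ'_p)]
    = 5.9/1.91 × [0.078×log₁₀(174/154) + 0.19×log₁₀(201.6/174)]
    = 3.089 × [0.0041362 + 0.012149] = 0.0503 m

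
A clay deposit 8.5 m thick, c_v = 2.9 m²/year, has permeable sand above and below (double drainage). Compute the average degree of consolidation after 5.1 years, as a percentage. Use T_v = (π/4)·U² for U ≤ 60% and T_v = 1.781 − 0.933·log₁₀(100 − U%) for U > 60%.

U ≈ 89.3 %

Drainage path length: H_d = H/2 = 4.25 m (double drainage).
T_v = c_v·t/H_d² = 2.9×5.1/4.25² = 0.81882.
T_v = 0.81882 corresponds to the U > 60% branch:
U = 1 − 10^((1.781 − T_v)/0.933)/100 = 0.8925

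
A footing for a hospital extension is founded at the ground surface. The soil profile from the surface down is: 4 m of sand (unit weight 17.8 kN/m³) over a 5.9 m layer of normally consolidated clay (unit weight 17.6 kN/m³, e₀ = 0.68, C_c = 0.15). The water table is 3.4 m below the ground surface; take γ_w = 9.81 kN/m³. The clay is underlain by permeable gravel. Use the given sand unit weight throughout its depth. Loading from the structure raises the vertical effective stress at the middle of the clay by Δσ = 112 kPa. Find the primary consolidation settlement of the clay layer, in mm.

S_c ≈ 187 mm

Mid-depth of clay below the ground surface: z = 4 + 5.9/2 = 6.95 m.
Total vertical stress at mid-clay: σ_v = 17.8×4 + 17.6×2.95 = 123.12 kPa.
Pore pressure: u = 9.81×(6.95 − 3.4) = 34.825 kPa.
Initial effective stress: σ'_0 = σ_v − u = 123.12 − 34.825 = 88.295 kPa.
Final effective stress: σ'_f = σ'_0 + Δσ = 88.295 + 112 = 200.3 kPa.
Normally consolidated clay, so the full stress increment lies on the virgin compression line:
S_c = C_c·H/(1+e₀)·log₁₀(σ'_f/σ'_0) = 0.15×5.9/(1+0.68)×log₁₀(200.3/88.295)
    = 0.52679 × 0.35574 = 0.1874 m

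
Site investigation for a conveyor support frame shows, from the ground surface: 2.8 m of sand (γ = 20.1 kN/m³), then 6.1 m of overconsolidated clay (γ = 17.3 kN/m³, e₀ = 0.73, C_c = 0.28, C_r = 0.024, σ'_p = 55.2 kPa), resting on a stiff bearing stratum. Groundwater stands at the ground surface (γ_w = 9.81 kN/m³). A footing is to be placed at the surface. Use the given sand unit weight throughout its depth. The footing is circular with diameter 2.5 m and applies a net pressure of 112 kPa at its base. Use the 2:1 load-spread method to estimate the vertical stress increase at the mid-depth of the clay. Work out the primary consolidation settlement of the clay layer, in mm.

Mid-depth of clay below the ground surface: z = 2.8 + 6.1/2 = 5.85 m.
Total vertical stress at mid-clay: σ_v = 20.1×2.8 + 17.3×3.05 = 109.05 kPa.
Pore pressure: u = 9.81×(5.85 − 0) = 57.389 kPa.
Initial effective stress: σ'_0 = σ_v − u = 109.05 − 57.389 = 51.661 kPa.
Stress increase at mid-clay by the 2:1 spreading method:
Δσ ≈ qD²/(D+z)² = 112×2.5²/(2.5+5.85)² = 10.04 kPa
Final effective stress: σ'_f = 51.661 + 10.04 = 61.701 kPa.
σ'_f = 61.701 > σ'_p = 55.2 kPa, so the stress path crosses the preconsolidation pressure — recompression up to σ'_p, then virgin compression beyond:
S_c = H/(1+e₀)·[C_r·log₁₀(σ'_p/σ'_0) + C_c·log₁₀(σ'_f/σ'_p)]
    = 6.1/1.73 × [0.024×log₁₀(55.2/51.661) + 0.28×log₁₀(61.701/55.2)]
    = 3.526 × [0.00069063 + 0.013539] = 0.05017 m

S_c ≈ 50.2 mm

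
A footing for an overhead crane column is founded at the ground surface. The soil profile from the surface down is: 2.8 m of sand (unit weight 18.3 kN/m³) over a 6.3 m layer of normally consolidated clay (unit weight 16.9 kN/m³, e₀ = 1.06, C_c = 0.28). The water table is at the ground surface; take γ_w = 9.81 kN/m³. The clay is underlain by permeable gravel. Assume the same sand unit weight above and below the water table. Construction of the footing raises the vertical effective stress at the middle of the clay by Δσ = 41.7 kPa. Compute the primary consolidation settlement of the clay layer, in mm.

S_c ≈ 240 mm

Mid-depth of clay below the ground surface: z = 2.8 + 6.3/2 = 5.95 m.
Total vertical stress at mid-clay: σ_v = 18.3×2.8 + 16.9×3.15 = 104.47 kPa.
Pore pressure: u = 9.81×(5.95 − 0) = 58.37 kPa.
Initial effective stress: σ'_0 = σ_v − u = 104.47 − 58.37 = 46.1 kPa.
Final effective stress: σ'_f = σ'_0 + Δσ = 46.1 + 41.7 = 87.8 kPa.
Normally consolidated clay, so the full stress increment lies on the virgin compression line:
S_c = C_c·H/(1+e₀)·log₁₀(σ'_f/σ'_0) = 0.28×6.3/(1+1.06)×log₁₀(87.8/46.1)
    = 0.85631 × 0.27979 = 0.2396 m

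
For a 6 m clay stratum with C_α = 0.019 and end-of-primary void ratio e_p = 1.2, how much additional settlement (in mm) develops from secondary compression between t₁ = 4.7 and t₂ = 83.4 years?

Secondary compression: S_s = C_α·H/(1+e_p)·log₁₀(t₂/t₁)
S_s = 0.019×6/(1+1.2)×log₁₀(83.4/4.7)
    = 0.05182 × 1.249 = 0.06472 m

S_s ≈ 64.7 mm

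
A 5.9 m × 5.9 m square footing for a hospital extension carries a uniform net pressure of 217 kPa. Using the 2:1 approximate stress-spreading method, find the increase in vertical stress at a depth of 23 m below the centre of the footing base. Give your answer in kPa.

By the 2:1 method the load spreads at 1 horizontal : 2 vertical, so at depth z the loaded area has grown by z in each plan dimension:
Δσ = qBL/((B+z)(L+z)) = 217×5.9×5.9/((5.9+23)(5.9+23)) = 9.0442 kPa

Δσ_z ≈ 9.04 kPa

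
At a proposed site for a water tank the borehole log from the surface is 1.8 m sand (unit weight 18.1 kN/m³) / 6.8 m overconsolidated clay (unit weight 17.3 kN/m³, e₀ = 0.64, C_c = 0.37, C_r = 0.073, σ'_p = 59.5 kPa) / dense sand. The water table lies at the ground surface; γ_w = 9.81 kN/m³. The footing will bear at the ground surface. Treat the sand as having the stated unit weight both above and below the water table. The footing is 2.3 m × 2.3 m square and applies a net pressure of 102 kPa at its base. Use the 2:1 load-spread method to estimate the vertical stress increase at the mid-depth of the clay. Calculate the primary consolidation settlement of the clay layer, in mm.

Mid-depth of clay below the ground surface: z = 1.8 + 6.8/2 = 5.2 m.
Total vertical stress at mid-clay: σ_v = 18.1×1.8 + 17.3×3.4 = 91.4 kPa.
Pore pressure: u = 9.81×(5.2 − 0) = 51.012 kPa.
Initial effective stress: σ'_0 = σ_v − u = 91.4 − 51.012 = 40.388 kPa.
Stress increase at mid-clay by the 2:1 spreading method:
Δσ = qBL/((B+z)(L+z)) = 102×2.3×2.3/((2.3+5.2)(2.3+5.2)) = 9.5925 kPa
Final effective stress: σ'_f = 40.388 + 9.5925 = 49.98 kPa.
σ'_f = 49.98 ≤ σ'_p = 59.5 kPa, so the clay remains overconsolidated and only the recompression index applies:
S_c = C_r·H/(1+e₀)·log₁₀(σ'_f/σ'_0) = 0.073×6.8/1.64×log₁₀(49.98/40.388)
    = 0.30268 × 0.092544 = 0.02801 m

S_c ≈ 28 mm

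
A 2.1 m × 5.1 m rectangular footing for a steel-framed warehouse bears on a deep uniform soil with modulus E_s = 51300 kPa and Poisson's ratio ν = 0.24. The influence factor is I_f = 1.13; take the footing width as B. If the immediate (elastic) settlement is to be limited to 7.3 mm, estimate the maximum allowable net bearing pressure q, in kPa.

S_e = q·B·(1−ν²)/E_s · I_f  ⇒  q = S_e·E_s / (B·(1−ν²)·I_f).
q = 0.0073 × 51300 / (2.1 × 0.9424 × 1.13) = 167.5 kPa

q ≈ 167 kPa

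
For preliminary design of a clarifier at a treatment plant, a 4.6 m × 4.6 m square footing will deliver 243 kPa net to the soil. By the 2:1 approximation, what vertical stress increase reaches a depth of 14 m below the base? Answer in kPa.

Δσ_z ≈ 14.9 kPa

By the 2:1 method the load spreads at 1 horizontal : 2 vertical, so at depth z the loaded area has grown by z in each plan dimension:
Δσ = qBL/((B+z)(L+z)) = 243×4.6×4.6/((4.6+14)(4.6+14)) = 14.863 kPa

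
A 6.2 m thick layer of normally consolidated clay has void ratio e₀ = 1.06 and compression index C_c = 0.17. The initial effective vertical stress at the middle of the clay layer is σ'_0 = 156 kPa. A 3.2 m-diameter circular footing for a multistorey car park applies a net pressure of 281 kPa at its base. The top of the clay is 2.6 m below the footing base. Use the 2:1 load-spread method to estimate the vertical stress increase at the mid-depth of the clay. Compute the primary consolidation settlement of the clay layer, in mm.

Mid-depth of clay below the footing base: z = 2.6 + 6.2/2 = 5.7 m.
Stress increase at mid-clay by the 2:1 spreading method:
Δσ ≈ qD²/(D+z)² = 281×3.2²/(3.2+5.7)² = 36.327 kPa
Final effective stress: σ'_f = σ'_0 + Δσ = 156 + 36.327 = 192.33 kPa.
Normally consolidated clay, so the full stress increment lies on the virgin compression line:
S_c = C_c·H/(1+e₀)·log₁₀(σ'_f/σ'_0) = 0.17×6.2/(1+1.06)×log₁₀(192.33/156)
    = 0.51165 × 0.090922 = 0.04652 m

S_c ≈ 46.5 mm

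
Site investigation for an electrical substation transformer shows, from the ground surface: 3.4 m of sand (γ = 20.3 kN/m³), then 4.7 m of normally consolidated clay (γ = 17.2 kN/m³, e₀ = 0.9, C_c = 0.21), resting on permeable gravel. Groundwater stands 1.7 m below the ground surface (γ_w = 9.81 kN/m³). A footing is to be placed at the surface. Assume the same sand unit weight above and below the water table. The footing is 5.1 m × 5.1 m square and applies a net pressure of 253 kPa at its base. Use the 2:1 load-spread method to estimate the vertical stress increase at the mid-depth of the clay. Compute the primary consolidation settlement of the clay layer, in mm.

Mid-depth of clay below the ground surface: z = 3.4 + 4.7/2 = 5.75 m.
Total vertical stress at mid-clay: σ_v = 20.3×3.4 + 17.2×2.35 = 109.44 kPa.
Pore pressure: u = 9.81×(5.75 − 1.7) = 39.73 kPa.
Initial effective stress: σ'_0 = σ_v − u = 109.44 − 39.73 = 69.71 kPa.
Stress increase at mid-clay by the 2:1 spreading method:
Δσ = qBL/((B+z)(L+z)) = 253×5.1×5.1/((5.1+5.75)(5.1+5.75)) = 55.899 kPa
Final effective stress: σ'_f = σ'_0 + Δσ = 69.71 + 55.899 = 125.61 kPa.
Normally consolidated clay, so the full stress increment lies on the virgin compression line:
S_c = C_c·H/(1+e₀)·log₁₀(σ'_f/σ'_0) = 0.21×4.7/(1+0.9)×log₁₀(125.61/69.71)
    = 0.51947 × 0.25573 = 0.1328 m

S_c ≈ 133 mm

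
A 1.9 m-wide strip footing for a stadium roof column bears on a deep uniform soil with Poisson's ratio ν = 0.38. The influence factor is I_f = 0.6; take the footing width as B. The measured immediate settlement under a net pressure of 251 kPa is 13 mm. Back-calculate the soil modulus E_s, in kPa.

E_s ≈ 18800 kPa

S_e = q·B·(1−ν²)/E_s · I_f  ⇒  E_s = q·B·(1−ν²)·I_f / S_e.
E_s = 251 × 1.9 × 0.8556 × 0.6 / 0.013 = 18830 kPa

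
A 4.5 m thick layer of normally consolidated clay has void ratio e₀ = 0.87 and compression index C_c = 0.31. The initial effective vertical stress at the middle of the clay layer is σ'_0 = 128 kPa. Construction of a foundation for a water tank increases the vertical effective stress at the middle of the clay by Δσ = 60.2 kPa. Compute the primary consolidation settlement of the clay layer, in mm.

Final effective stress: σ'_f = σ'_0 + Δσ = 128 + 60.2 = 188.2 kPa.
Normally consolidated clay, so the full stress increment lies on the virgin compression line:
S_c = C_c·H/(1+e₀)·log₁₀(σ'_f/σ'_0) = 0.31×4.5/(1+0.87)×log₁₀(188.2/128)
    = 0.74599 × 0.16741 = 0.1249 m

S_c ≈ 125 mm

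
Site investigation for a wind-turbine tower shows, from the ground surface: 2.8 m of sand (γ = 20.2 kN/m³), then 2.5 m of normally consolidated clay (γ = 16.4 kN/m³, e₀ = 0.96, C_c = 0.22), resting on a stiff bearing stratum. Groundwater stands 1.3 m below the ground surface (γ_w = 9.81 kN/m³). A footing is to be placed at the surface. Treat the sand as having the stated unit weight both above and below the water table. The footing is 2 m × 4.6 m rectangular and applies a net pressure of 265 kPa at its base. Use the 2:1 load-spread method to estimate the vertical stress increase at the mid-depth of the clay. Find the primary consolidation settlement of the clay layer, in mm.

S_c ≈ 80.1 mm

Mid-depth of clay below the ground surface: z = 2.8 + 2.5/2 = 4.05 m.
Total vertical stress at mid-clay: σ_v = 20.2×2.8 + 16.4×1.25 = 77.06 kPa.
Pore pressure: u = 9.81×(4.05 − 1.3) = 26.978 kPa.
Initial effective stress: σ'_0 = σ_v − u = 77.06 − 26.978 = 50.082 kPa.
Stress increase at mid-clay by the 2:1 spreading method:
Δσ = qBL/((B+z)(L+z)) = 265×2×4.6/((2+4.05)(4.6+4.05)) = 46.587 kPa
Final effective stress: σ'_f = σ'_0 + Δσ = 50.082 + 46.587 = 96.669 kPa.
Normally consolidated clay, so the full stress increment lies on the virgin compression line:
S_c = C_c·H/(1+e₀)·log₁₀(σ'_f/σ'_0) = 0.22×2.5/(1+0.96)×log₁₀(96.669/50.082)
    = 0.28061 × 0.28561 = 0.08015 m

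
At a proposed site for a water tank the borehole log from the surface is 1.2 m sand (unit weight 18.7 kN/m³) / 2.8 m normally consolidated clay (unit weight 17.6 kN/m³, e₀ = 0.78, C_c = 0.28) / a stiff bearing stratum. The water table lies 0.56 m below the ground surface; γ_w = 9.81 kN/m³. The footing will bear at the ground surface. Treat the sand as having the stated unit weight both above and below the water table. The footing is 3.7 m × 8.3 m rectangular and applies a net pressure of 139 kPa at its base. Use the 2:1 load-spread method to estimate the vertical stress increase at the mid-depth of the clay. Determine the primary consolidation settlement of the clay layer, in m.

Mid-depth of clay below the ground surface: z = 1.2 + 2.8/2 = 2.6 m.
Total vertical stress at mid-clay: σ_v = 18.7×1.2 + 17.6×1.4 = 47.08 kPa.
Pore pressure: u = 9.81×(2.6 − 0.56) = 20.012 kPa.
Initial effective stress: σ'_0 = σ_v − u = 47.08 − 20.012 = 27.068 kPa.
Stress increase at mid-clay by the 2:1 spreading method:
Δσ = qBL/((B+z)(L+z)) = 139×3.7×8.3/((3.7+2.6)(8.3+2.6)) = 62.162 kPa
Final effective stress: σ'_f = σ'_0 + Δσ = 27.068 + 62.162 = 89.23 kPa.
Normally consolidated clay, so the full stress increment lies on the virgin compression line:
S_c = C_c·H/(1+e₀)·log₁₀(σ'_f/σ'_0) = 0.28×2.8/(1+0.78)×log₁₀(89.23/27.068)
    = 0.44045 × 0.51805 = 0.2282 m

S_c ≈ 0.228 m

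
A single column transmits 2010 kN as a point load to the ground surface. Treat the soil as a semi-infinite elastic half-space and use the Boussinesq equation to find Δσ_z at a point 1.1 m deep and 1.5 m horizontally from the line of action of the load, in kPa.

Boussinesq vertical stress below a point load on an elastic half-space:
Δσ_z = 3P/(2πz²) · [1 + (r/z)²]^(−5/2)
r/z = 1.5/1.1 = 1.3636; [1+(r/z)²]^(−5/2) = 0.072322.
Δσ_z = 3×2010/(2π×1.1²) × 0.072322 = 793.14 × 0.072322 = 57.36 kPa

Δσ_z ≈ 57.4 kPa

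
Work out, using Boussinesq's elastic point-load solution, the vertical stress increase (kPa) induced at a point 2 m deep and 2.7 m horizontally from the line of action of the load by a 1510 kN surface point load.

Δσ_z ≈ 13.5 kPa

Boussinesq vertical stress below a point load on an elastic half-space:
Δσ_z = 3P/(2πz²) · [1 + (r/z)²]^(−5/2)
r/z = 2.7/2 = 1.35; [1+(r/z)²]^(−5/2) = 0.074716.
Δσ_z = 3×1510/(2π×2²) × 0.074716 = 180.24 × 0.074716 = 13.47 kPa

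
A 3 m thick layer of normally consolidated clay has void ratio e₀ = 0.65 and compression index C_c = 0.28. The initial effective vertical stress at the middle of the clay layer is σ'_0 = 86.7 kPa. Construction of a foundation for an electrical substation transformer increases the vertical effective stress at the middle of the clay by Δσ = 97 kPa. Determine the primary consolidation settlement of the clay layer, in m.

Final effective stress: σ'_f = σ'_0 + Δσ = 86.7 + 97 = 183.7 kPa.
Normally consolidated clay, so the full stress increment lies on the virgin compression line:
S_c = C_c·H/(1+e₀)·log₁₀(σ'_f/σ'_0) = 0.28×3/(1+0.65)×log₁₀(183.7/86.7)
    = 0.50909 × 0.32609 = 0.166 m

S_c ≈ 0.166 m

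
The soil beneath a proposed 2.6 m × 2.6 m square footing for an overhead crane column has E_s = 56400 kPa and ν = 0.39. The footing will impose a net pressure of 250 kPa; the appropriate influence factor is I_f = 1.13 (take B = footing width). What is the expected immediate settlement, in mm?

Immediate (elastic) settlement: S_e = q·B·(1−ν²)/E_s · I_f.
S_e = 250 × 2.6 × (1 − 0.39²) / 56400 × 1.13
    = 250 × 2.6 × 0.8479 / 56400 × 1.13
    = 0.01104 m = 11.04 mm

S_e ≈ 11 mm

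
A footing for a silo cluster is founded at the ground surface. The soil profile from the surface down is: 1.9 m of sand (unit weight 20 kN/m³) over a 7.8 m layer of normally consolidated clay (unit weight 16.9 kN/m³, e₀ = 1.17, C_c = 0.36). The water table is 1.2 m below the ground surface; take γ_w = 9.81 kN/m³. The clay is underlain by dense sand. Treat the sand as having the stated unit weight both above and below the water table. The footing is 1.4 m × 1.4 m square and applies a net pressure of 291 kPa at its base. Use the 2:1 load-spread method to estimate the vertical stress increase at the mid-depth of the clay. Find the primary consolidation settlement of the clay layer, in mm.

S_c ≈ 96.4 mm

Mid-depth of clay below the ground surface: z = 1.9 + 7.8/2 = 5.8 m.
Total vertical stress at mid-clay: σ_v = 20×1.9 + 16.9×3.9 = 103.91 kPa.
Pore pressure: u = 9.81×(5.8 − 1.2) = 45.126 kPa.
Initial effective stress: σ'_0 = σ_v − u = 103.91 − 45.126 = 58.784 kPa.
Stress increase at mid-clay by the 2:1 spreading method:
Δσ = qBL/((B+z)(L+z)) = 291×1.4×1.4/((1.4+5.8)(1.4+5.8)) = 11.002 kPa
Final effective stress: σ'_f = σ'_0 + Δσ = 58.784 + 11.002 = 69.786 kPa.
Normally consolidated clay, so the full stress increment lies on the virgin compression line:
S_c = C_c·H/(1+e₀)·log₁₀(σ'_f/σ'_0) = 0.36×7.8/(1+1.17)×log₁₀(69.786/58.784)
    = 1.294 × 0.074509 = 0.09641 m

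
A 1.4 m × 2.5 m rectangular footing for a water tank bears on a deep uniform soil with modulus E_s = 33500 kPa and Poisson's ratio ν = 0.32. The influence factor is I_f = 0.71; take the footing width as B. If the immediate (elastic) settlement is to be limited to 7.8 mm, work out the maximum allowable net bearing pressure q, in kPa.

q ≈ 293 kPa

S_e = q·B·(1−ν²)/E_s · I_f  ⇒  q = S_e·E_s / (B·(1−ν²)·I_f).
q = 0.0078 × 33500 / (1.4 × 0.8976 × 0.71) = 292.9 kPa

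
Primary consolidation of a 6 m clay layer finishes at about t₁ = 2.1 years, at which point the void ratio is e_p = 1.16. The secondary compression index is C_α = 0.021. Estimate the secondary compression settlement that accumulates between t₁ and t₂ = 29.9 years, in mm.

S_s ≈ 67.3 mm

Secondary compression: S_s = C_α·H/(1+e_p)·log₁₀(t₂/t₁)
S_s = 0.021×6/(1+1.16)×log₁₀(29.9/2.1)
    = 0.05833 × 1.153 = 0.06728 m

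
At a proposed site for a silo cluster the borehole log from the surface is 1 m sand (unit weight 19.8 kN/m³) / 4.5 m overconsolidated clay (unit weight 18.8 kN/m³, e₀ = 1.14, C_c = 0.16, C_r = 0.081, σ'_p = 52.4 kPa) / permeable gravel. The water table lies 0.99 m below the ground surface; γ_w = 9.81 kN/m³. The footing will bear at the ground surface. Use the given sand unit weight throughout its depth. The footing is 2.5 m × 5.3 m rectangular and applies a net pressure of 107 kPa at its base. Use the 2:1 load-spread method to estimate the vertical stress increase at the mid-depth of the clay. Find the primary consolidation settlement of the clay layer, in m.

S_c ≈ 0.0598 m

Mid-depth of clay below the ground surface: z = 1 + 4.5/2 = 3.25 m.
Total vertical stress at mid-clay: σ_v = 19.8×1 + 18.8×2.25 = 62.1 kPa.
Pore pressure: u = 9.81×(3.25 − 0.99) = 22.171 kPa.
Initial effective stress: σ'_0 = σ_v − u = 62.1 − 22.171 = 39.929 kPa.
Stress increase at mid-clay by the 2:1 spreading method:
Δσ = qBL/((B+z)(L+z)) = 107×2.5×5.3/((2.5+3.25)(5.3+3.25)) = 28.838 kPa
Final effective stress: σ'_f = 39.929 + 28.838 = 68.767 kPa.
σ'_f = 68.767 > σ'_p = 52.4 kPa, so the stress path crosses the preconsolidation pressure — recompression up to σ'_p, then virgin compression beyond:
S_c = H/(1+e₀)·[C_r·log₁₀(σ'_p/σ'_0) + C_c·log₁₀(σ'_f/σ'_p)]
    = 4.5/2.14 × [0.081×log₁₀(52.4/39.929) + 0.16×log₁₀(68.767/52.4)]
    = 2.1028 × [0.0095615 + 0.018888] = 0.05982 m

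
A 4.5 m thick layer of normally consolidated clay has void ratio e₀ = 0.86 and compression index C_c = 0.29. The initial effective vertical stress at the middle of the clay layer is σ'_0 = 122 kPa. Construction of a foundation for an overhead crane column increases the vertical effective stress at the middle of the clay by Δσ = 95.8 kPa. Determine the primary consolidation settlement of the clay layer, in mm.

Final effective stress: σ'_f = σ'_0 + Δσ = 122 + 95.8 = 217.8 kPa.
Normally consolidated clay, so the full stress increment lies on the virgin compression line:
S_c = C_c·H/(1+e₀)·log₁₀(σ'_f/σ'_0) = 0.29×4.5/(1+0.86)×log₁₀(217.8/122)
    = 0.70161 × 0.2517 = 0.1766 m

S_c ≈ 177 mm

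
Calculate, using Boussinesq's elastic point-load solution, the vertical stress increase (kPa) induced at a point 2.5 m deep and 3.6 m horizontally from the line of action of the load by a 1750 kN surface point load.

Δσ_z ≈ 8.07 kPa

Boussinesq vertical stress below a point load on an elastic half-space:
Δσ_z = 3P/(2πz²) · [1 + (r/z)²]^(−5/2)
r/z = 3.6/2.5 = 1.44; [1+(r/z)²]^(−5/2) = 0.060378.
Δσ_z = 3×1750/(2π×2.5²) × 0.060378 = 133.69 × 0.060378 = 8.072 kPa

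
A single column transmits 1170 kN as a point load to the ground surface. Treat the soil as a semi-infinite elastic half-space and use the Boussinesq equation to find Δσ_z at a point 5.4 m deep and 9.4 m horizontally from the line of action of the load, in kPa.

Δσ_z ≈ 0.588 kPa

Boussinesq vertical stress below a point load on an elastic half-space:
Δσ_z = 3P/(2πz²) · [1 + (r/z)²]^(−5/2)
r/z = 9.4/5.4 = 1.7407; [1+(r/z)²]^(−5/2) = 0.030668.
Δσ_z = 3×1170/(2π×5.4²) × 0.030668 = 19.158 × 0.030668 = 0.5875 kPa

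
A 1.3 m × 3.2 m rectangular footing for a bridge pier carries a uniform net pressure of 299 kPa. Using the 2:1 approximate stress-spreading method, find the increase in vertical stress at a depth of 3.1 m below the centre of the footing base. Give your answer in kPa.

By the 2:1 method the load spreads at 1 horizontal : 2 vertical, so at depth z the loaded area has grown by z in each plan dimension:
Δσ = qBL/((B+z)(L+z)) = 299×1.3×3.2/((1.3+3.1)(3.2+3.1)) = 44.872 kPa

Δσ_z ≈ 44.9 kPa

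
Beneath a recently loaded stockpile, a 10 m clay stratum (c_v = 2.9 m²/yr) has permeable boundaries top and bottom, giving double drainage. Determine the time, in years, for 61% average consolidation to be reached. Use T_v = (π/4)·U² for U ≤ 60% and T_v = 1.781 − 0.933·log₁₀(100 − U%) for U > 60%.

Drainage path length: H_d = H/2 = 5 m (double drainage).
U > 60%: T_v = 1.781 − 0.933·log₁₀(100 − 61) = 0.29654.
t = T_v·H_d²/c_v = 0.29654×5²/2.9 = 2.556 years.

t ≈ 2.56 years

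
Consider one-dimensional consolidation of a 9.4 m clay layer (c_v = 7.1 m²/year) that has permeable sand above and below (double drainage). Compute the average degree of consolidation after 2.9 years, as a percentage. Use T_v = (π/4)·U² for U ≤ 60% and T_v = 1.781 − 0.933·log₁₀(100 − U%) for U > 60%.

Drainage path length: H_d = H/2 = 4.7 m (double drainage).
T_v = c_v·t/H_d² = 7.1×2.9/4.7² = 0.9321.
T_v = 0.9321 corresponds to the U > 60% branch:
U = 1 − 10^((1.781 − T_v)/0.933)/100 = 0.9187

U ≈ 91.9 %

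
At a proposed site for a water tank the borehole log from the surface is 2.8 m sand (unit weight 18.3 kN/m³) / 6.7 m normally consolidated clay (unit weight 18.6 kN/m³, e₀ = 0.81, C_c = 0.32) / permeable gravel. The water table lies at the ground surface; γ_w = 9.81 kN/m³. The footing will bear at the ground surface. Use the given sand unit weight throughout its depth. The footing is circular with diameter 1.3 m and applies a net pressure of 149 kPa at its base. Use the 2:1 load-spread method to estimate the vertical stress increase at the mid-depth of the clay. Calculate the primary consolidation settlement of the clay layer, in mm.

S_c ≈ 42.1 mm

Mid-depth of clay below the ground surface: z = 2.8 + 6.7/2 = 6.15 m.
Total vertical stress at mid-clay: σ_v = 18.3×2.8 + 18.6×3.35 = 113.55 kPa.
Pore pressure: u = 9.81×(6.15 − 0) = 60.332 kPa.
Initial effective stress: σ'_0 = σ_v − u = 113.55 − 60.332 = 53.218 kPa.
Stress increase at mid-clay by the 2:1 spreading method:
Δσ ≈ qD²/(D+z)² = 149×1.3²/(1.3+6.15)² = 4.5369 kPa
Final effective stress: σ'_f = σ'_0 + Δσ = 53.218 + 4.5369 = 57.755 kPa.
Normally consolidated clay, so the full stress increment lies on the virgin compression line:
S_c = C_c·H/(1+e₀)·log₁₀(σ'_f/σ'_0) = 0.32×6.7/(1+0.81)×log₁₀(57.755/53.218)
    = 1.1845 × 0.035531 = 0.04209 m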